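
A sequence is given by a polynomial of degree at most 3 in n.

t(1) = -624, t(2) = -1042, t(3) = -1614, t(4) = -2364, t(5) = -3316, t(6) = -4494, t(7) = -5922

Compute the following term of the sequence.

First differences: -418  -572  -750  -952  -1178  -1428
Second differences: -154  -178  -202  -226  -250
Third differences: -24  -24  -24  -24
The third differences are constant (-24).
-250 − 24 = -274;  -1428 − 274 = -1702;  -5922 − 1702 = -7624

-7624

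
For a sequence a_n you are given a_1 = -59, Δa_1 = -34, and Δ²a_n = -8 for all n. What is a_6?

-309

Build the table forward from the leading diagonal:
D2: -8, -8, -8, -8, -8, -8
D1: -34, -42, -50, -58, -66, -74
a: -59, -93, -135, -185, -243, -309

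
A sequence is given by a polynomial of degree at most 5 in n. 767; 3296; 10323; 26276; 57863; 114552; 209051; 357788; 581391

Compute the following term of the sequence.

Δ: 2529, 7027, 15953, 31587, 56689, 94499, 148737, 223603
Δ²: 4498, 8926, 15634, 25102, 37810, 54238, 74866
Δ³: 4428, 6708, 9468, 12708, 16428, 20628
Δ⁴: 2280, 2760, 3240, 3720, 4200
Δ⁵: 480, 480, 480, 480
Fifth differences constant at 480.
4200 + 480 = 4680;  20628 + 4680 = 25308;  74866 + 25308 = 100174;  223603 + 100174 = 323777;  581391 + 323777 = 905168

905168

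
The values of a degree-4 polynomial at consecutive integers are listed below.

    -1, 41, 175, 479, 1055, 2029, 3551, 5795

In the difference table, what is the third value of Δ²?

272

Δ: 42, 134, 304, 576, 974, 1522, 2244
Δ²: 92, 170, 272, 398, 548, 722
Δ³: 78, 102, 126, 150, 174
Δ⁴: 24, 24, 24, 24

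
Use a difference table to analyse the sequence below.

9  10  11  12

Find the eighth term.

16

First differences: 1, 1, 1
First differences constant at 1.
12 + 1 = 13
13 + 1 = 14
14 + 1 = 15
15 + 1 = 16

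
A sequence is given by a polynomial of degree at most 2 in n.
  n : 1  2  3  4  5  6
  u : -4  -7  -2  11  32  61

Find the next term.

First differences: -3, 5, 13, 21, 29
Second differences: 8, 8, 8, 8
The second differences are constant (8).
29 + 8 = 37;  61 + 37 = 98

98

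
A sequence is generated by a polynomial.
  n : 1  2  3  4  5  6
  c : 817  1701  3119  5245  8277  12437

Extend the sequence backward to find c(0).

Δ: 884, 1418, 2126, 3032, 4160
Δ²: 534, 708, 906, 1128
Δ³: 174, 198, 222
Δ⁴: 24, 24
The fourth differences are constant at 24.
Work back: 174 − 24 = 150;  534 − 150 = 384;  884 − 384 = 500;  817 − 500 = 317

317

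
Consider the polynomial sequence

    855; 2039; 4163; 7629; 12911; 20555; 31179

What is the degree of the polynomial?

4

First differences: 1184, 2124, 3466, 5282, 7644, 10624
Second differences: 940, 1342, 1816, 2362, 2980
Third differences: 402, 474, 546, 618
Fourth differences: 72, 72, 72
The fourth differences are constant, so the polynomial has degree 4.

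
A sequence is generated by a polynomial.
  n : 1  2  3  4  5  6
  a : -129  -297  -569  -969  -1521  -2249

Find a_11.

D1: -168, -272, -400, -552, -728
D2: -104, -128, -152, -176
D3: -24, -24, -24
Constant third difference = -24, so extend:
-176 − 24 = -200;  -728 − 200 = -928;  -2249 − 928 = -3177
-200 − 24 = -224;  -928 − 224 = -1152;  -3177 − 1152 = -4329
-224 − 24 = -248;  -1152 − 248 = -1400;  -4329 − 1400 = -5729
-248 − 24 = -272;  -1400 − 272 = -1672;  -5729 − 1672 = -7401
-272 − 24 = -296;  -1672 − 296 = -1968;  -7401 − 1968 = -9369

-9369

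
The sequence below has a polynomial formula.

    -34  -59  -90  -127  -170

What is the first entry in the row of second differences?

-6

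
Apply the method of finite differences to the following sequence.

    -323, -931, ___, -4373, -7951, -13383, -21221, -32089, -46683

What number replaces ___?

-2169

Using the last 6 terms:
D1: -3578  -5432  -7838  -10868  -14594
D2: -1854  -2406  -3030  -3726
D3: -552  -624  -696
D4: -72  -72
Constant fourth difference = -72.
Extend backward: -552 + 72 = -480;  -1854 + 480 = -1374;  -3578 + 1374 = -2204;  -4373 + 2204 = -2169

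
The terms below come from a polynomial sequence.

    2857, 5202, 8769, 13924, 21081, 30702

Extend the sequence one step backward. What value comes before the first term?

First differences: 2345  3567  5155  7157  9621
Second differences: 1222  1588  2002  2464
Third differences: 366  414  462
Fourth differences: 48  48
The fourth differences are constant at 48.
Work back: 366 − 48 = 318;  1222 − 318 = 904;  2345 − 904 = 1441;  2857 − 1441 = 1416

1416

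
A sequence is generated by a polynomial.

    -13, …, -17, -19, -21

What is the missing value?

Using the last 3 terms:
Δ: -2  -2
Constant first difference = -2.
Extend backward: -17 + 2 = -15

-15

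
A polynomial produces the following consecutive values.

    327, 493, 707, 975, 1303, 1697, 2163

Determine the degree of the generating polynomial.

166, 214, 268, 328, 394, 466
48, 54, 60, 66, 72
6, 6, 6, 6
The third differences are constant, so the polynomial has degree 3.

3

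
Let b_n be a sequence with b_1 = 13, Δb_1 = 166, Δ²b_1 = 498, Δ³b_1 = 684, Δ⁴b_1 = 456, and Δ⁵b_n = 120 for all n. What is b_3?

Build the table forward from the leading diagonal:
Δ⁵: 120  120  120
Δ⁴: 456  576  696
Δ³: 684  1140  1716
Δ²: 498  1182  2322
Δ: 166  664  1846
b: 13  179  843

843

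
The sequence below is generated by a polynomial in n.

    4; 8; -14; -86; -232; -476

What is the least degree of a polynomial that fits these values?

3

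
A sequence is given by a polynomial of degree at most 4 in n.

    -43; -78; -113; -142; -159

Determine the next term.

-158

First differences: -35, -35, -29, -17
Second differences: 0, 6, 12
Third differences: 6, 6
Constant third difference = 6, so extend:
12 + 6 = 18;  -17 + 18 = 1;  -159 + 1 = -158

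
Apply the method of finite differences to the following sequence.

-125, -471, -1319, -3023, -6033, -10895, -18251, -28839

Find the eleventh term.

D1: -346 , -848 , -1704 , -3010 , -4862 , -7356 , -10588
D2: -502 , -856 , -1306 , -1852 , -2494 , -3232
D3: -354 , -450 , -546 , -642 , -738
D4: -96 , -96 , -96 , -96
Fourth differences constant at -96.
-738 − 96 = -834;  -3232 − 834 = -4066;  -10588 − 4066 = -14654;  -28839 − 14654 = -43493
-834 − 96 = -930;  -4066 − 930 = -4996;  -14654 − 4996 = -19650;  -43493 − 19650 = -63143
-930 − 96 = -1026;  -4996 − 1026 = -6022;  -19650 − 6022 = -25672;  -63143 − 25672 = -88815

-88815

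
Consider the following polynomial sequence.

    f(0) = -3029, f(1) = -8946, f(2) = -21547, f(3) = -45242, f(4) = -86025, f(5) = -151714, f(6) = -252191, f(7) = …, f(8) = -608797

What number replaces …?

-399642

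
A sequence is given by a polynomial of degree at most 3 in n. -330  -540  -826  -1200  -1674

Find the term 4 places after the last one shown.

First differences: -210  -286  -374  -474
Second differences: -76  -88  -100
Third differences: -12  -12
Third differences constant at -12.
-100 − 12 = -112;  -474 − 112 = -586;  -1674 − 586 = -2260
-112 − 12 = -124;  -586 − 124 = -710;  -2260 − 710 = -2970
-124 − 12 = -136;  -710 − 136 = -846;  -2970 − 846 = -3816
-136 − 12 = -148;  -846 − 148 = -994;  -3816 − 994 = -4810

-4810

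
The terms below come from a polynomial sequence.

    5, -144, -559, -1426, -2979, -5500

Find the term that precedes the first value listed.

-149  -415  -867  -1553  -2521
-266  -452  -686  -968
-186  -234  -282
-48  -48
The fourth differences are constant at -48.
Work back: -186 + 48 = -138;  -266 + 138 = -128;  -149 + 128 = -21;  5 + 21 = 26

26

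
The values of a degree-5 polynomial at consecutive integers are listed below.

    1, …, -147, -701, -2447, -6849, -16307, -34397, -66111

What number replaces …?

Using the last 7 terms:
Δ: -554, -1746, -4402, -9458, -18090, -31714
Δ²: -1192, -2656, -5056, -8632, -13624
Δ³: -1464, -2400, -3576, -4992
Δ⁴: -936, -1176, -1416
Δ⁵: -240, -240
Constant fifth difference = -240.
Extend backward: -936 + 240 = -696;  -1464 + 696 = -768;  -1192 + 768 = -424;  -554 + 424 = -130;  -147 + 130 = -17

-17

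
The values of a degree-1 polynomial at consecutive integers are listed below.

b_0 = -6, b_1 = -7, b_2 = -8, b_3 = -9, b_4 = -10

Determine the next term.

-11

First differences: -1 , -1 , -1 , -1
Constant first difference = -1, so extend:
-10 − 1 = -11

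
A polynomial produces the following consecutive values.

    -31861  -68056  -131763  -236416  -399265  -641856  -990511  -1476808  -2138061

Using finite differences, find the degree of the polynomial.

-36195, -63707, -104653, -162849, -242591, -348655, -486297, -661253
-27512, -40946, -58196, -79742, -106064, -137642, -174956
-13434, -17250, -21546, -26322, -31578, -37314
-3816, -4296, -4776, -5256, -5736
-480, -480, -480, -480
The fifth differences are constant, so the polynomial has degree 5.

5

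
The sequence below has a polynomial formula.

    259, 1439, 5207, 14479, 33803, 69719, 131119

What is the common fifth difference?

360

First differences: 1180, 3768, 9272, 19324, 35916, 61400
Second differences: 2588, 5504, 10052, 16592, 25484
Third differences: 2916, 4548, 6540, 8892
Fourth differences: 1632, 1992, 2352
Fifth differences: 360, 360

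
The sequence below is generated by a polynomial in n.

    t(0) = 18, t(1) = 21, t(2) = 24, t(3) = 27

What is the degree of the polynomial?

Δ: 3, 3, 3
The first differences are constant, so the polynomial has degree 1.

1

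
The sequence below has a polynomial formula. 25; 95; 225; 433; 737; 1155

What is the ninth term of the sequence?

First differences: 70, 130, 208, 304, 418
Second differences: 60, 78, 96, 114
Third differences: 18, 18, 18
Constant third difference = 18, so extend:
114 + 18 = 132;  418 + 132 = 550;  1155 + 550 = 1705
132 + 18 = 150;  550 + 150 = 700;  1705 + 700 = 2405
150 + 18 = 168;  700 + 168 = 868;  2405 + 868 = 3273

3273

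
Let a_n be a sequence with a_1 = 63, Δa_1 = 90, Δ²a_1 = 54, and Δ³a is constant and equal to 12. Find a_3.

Build the table forward from the leading diagonal:
D3: 12, 12, 12
D2: 54, 66, 78
D1: 90, 144, 210
a: 63, 153, 297

297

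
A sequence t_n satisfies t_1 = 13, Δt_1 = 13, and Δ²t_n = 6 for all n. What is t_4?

Build the table forward from the leading diagonal:
Second differences: 6  6  6  6
First differences: 13  19  25  31
t: 13  26  45  70

70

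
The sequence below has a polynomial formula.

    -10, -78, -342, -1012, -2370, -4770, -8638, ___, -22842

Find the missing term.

-14472

Using the first 7 terms:
Δ: -68, -264, -670, -1358, -2400, -3868
Δ²: -196, -406, -688, -1042, -1468
Δ³: -210, -282, -354, -426
Δ⁴: -72, -72, -72
Constant fourth difference = -72.
Extend forward: -426 − 72 = -498;  -1468 − 498 = -1966;  -3868 − 1966 = -5834;  -8638 − 5834 = -14472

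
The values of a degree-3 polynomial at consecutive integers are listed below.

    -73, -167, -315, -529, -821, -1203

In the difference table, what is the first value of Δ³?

-12

First differences: -94, -148, -214, -292, -382
Second differences: -54, -66, -78, -90
Third differences: -12, -12, -12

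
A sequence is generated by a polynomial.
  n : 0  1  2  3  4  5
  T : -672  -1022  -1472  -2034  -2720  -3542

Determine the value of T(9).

-8430

-350 , -450 , -562 , -686 , -822
-100 , -112 , -124 , -136
-12 , -12 , -12
Third differences constant at -12.
-136 − 12 = -148;  -822 − 148 = -970;  -3542 − 970 = -4512
-148 − 12 = -160;  -970 − 160 = -1130;  -4512 − 1130 = -5642
-160 − 12 = -172;  -1130 − 172 = -1302;  -5642 − 1302 = -6944
-172 − 12 = -184;  -1302 − 184 = -1486;  -6944 − 1486 = -8430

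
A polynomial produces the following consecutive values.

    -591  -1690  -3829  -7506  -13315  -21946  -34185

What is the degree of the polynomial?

4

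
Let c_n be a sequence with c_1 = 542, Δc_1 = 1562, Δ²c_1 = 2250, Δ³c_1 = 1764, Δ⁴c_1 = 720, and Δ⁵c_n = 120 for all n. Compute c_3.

Build the table forward from the leading diagonal:
D5: 120  120  120
D4: 720  840  960
D3: 1764  2484  3324
D2: 2250  4014  6498
D1: 1562  3812  7826
c: 542  2104  5916

5916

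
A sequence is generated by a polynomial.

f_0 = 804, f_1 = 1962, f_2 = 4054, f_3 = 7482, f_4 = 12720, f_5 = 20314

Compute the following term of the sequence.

Δ: 1158, 2092, 3428, 5238, 7594
Δ²: 934, 1336, 1810, 2356
Δ³: 402, 474, 546
Δ⁴: 72, 72
Constant fourth difference = 72, so extend:
546 + 72 = 618;  2356 + 618 = 2974;  7594 + 2974 = 10568;  20314 + 10568 = 30882

30882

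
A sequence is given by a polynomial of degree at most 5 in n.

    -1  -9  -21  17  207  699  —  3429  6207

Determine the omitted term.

Using the first 6 terms:
Δ: -8, -12, 38, 190, 492
Δ²: -4, 50, 152, 302
Δ³: 54, 102, 150
Δ⁴: 48, 48
Constant fourth difference = 48.
Extend forward: 150 + 48 = 198;  302 + 198 = 500;  492 + 500 = 992;  699 + 992 = 1691

1691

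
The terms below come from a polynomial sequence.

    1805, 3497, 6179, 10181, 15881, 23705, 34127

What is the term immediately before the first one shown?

Δ: 1692, 2682, 4002, 5700, 7824, 10422
Δ²: 990, 1320, 1698, 2124, 2598
Δ³: 330, 378, 426, 474
Δ⁴: 48, 48, 48
The fourth differences are constant at 48.
Work back: 330 − 48 = 282;  990 − 282 = 708;  1692 − 708 = 984;  1805 − 984 = 821

821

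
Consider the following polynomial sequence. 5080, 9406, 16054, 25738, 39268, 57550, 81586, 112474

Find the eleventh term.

Δ: 4326, 6648, 9684, 13530, 18282, 24036, 30888
Δ²: 2322, 3036, 3846, 4752, 5754, 6852
Δ³: 714, 810, 906, 1002, 1098
Δ⁴: 96, 96, 96, 96
Constant fourth difference = 96, so extend:
1098 + 96 = 1194;  6852 + 1194 = 8046;  30888 + 8046 = 38934;  112474 + 38934 = 151408
1194 + 96 = 1290;  8046 + 1290 = 9336;  38934 + 9336 = 48270;  151408 + 48270 = 199678
1290 + 96 = 1386;  9336 + 1386 = 10722;  48270 + 10722 = 58992;  199678 + 58992 = 258670

258670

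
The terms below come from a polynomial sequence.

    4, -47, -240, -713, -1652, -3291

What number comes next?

-51 , -193 , -473 , -939 , -1639
-142 , -280 , -466 , -700
-138 , -186 , -234
-48 , -48
The fourth differences are constant (-48).
-234 − 48 = -282;  -700 − 282 = -982;  -1639 − 982 = -2621;  -3291 − 2621 = -5912

-5912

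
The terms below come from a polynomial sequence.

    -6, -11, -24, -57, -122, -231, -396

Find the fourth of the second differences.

-44

D1: -5, -13, -33, -65, -109, -165
D2: -8, -20, -32, -44, -56
D3: -12, -12, -12, -12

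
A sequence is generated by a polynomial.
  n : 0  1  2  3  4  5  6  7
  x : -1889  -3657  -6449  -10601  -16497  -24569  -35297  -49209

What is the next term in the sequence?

D1: -1768  -2792  -4152  -5896  -8072  -10728  -13912
D2: -1024  -1360  -1744  -2176  -2656  -3184
D3: -336  -384  -432  -480  -528
D4: -48  -48  -48  -48
Fourth differences constant at -48.
-528 − 48 = -576;  -3184 − 576 = -3760;  -13912 − 3760 = -17672;  -49209 − 17672 = -66881

-66881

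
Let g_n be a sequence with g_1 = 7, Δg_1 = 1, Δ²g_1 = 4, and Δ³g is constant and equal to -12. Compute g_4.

Build the table forward from the leading diagonal:
Δ³: -12  -12  -12  -12
Δ²: 4  -8  -20  -32
Δ: 1  5  -3  -23
g: 7  8  13  10

10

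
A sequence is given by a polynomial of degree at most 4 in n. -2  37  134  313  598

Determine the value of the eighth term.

2329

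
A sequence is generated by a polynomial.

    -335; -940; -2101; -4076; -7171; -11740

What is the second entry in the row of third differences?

First differences: -605, -1161, -1975, -3095, -4569
Second differences: -556, -814, -1120, -1474
Third differences: -258, -306, -354
Fourth differences: -48, -48

-306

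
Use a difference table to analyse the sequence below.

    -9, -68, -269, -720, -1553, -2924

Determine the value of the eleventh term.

Δ: -59  -201  -451  -833  -1371
Δ²: -142  -250  -382  -538
Δ³: -108  -132  -156
Δ⁴: -24  -24
Constant fourth difference = -24, so extend:
-156 − 24 = -180;  -538 − 180 = -718;  -1371 − 718 = -2089;  -2924 − 2089 = -5013
-180 − 24 = -204;  -718 − 204 = -922;  -2089 − 922 = -3011;  -5013 − 3011 = -8024
-204 − 24 = -228;  -922 − 228 = -1150;  -3011 − 1150 = -4161;  -8024 − 4161 = -12185
-228 − 24 = -252;  -1150 − 252 = -1402;  -4161 − 1402 = -5563;  -12185 − 5563 = -17748
-252 − 24 = -276;  -1402 − 276 = -1678;  -5563 − 1678 = -7241;  -17748 − 7241 = -24989

-24989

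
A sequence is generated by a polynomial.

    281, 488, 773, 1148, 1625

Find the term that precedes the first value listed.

D1: 207  285  375  477
D2: 78  90  102
D3: 12  12
The third differences are constant at 12.
Work back: 78 − 12 = 66;  207 − 66 = 141;  281 − 141 = 140

140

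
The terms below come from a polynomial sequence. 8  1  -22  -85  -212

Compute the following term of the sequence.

D1: -7 , -23 , -63 , -127
D2: -16 , -40 , -64
D3: -24 , -24
The third differences are constant (-24).
-64 − 24 = -88;  -127 − 88 = -215;  -212 − 215 = -427

-427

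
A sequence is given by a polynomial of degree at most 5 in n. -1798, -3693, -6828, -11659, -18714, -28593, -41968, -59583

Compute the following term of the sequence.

-82254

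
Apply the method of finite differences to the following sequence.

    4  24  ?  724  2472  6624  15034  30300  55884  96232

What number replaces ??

150

Using the last 7 terms:
1748, 4152, 8410, 15266, 25584, 40348
2404, 4258, 6856, 10318, 14764
1854, 2598, 3462, 4446
744, 864, 984
120, 120
Constant fifth difference = 120.
Extend backward: 744 − 120 = 624;  1854 − 624 = 1230;  2404 − 1230 = 1174;  1748 − 1174 = 574;  724 − 574 = 150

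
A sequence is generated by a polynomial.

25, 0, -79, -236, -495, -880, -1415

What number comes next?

-25 , -79 , -157 , -259 , -385 , -535
-54 , -78 , -102 , -126 , -150
-24 , -24 , -24 , -24
Third differences constant at -24.
-150 − 24 = -174;  -535 − 174 = -709;  -1415 − 709 = -2124

-2124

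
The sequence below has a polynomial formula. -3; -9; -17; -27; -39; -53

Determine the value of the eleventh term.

-153

D1: -6, -8, -10, -12, -14
D2: -2, -2, -2, -2
Second differences constant at -2.
-14 − 2 = -16;  -53 − 16 = -69
-16 − 2 = -18;  -69 − 18 = -87
-18 − 2 = -20;  -87 − 20 = -107
-20 − 2 = -22;  -107 − 22 = -129
-22 − 2 = -24;  -129 − 24 = -153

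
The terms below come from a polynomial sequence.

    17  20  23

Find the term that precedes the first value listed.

14

3  3
The first differences are constant at 3.
Work back: 17 − 3 = 14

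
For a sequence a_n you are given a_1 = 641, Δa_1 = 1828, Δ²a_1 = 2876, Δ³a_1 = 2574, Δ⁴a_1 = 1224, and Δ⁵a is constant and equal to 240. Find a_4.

17327

Build the table forward from the leading diagonal:
Δ⁵: 240  240  240  240
Δ⁴: 1224  1464  1704  1944
Δ³: 2574  3798  5262  6966
Δ²: 2876  5450  9248  14510
Δ: 1828  4704  10154  19402
a: 641  2469  7173  17327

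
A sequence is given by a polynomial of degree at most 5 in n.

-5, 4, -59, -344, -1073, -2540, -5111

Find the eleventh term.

D1: 9  -63  -285  -729  -1467  -2571
D2: -72  -222  -444  -738  -1104
D3: -150  -222  -294  -366
D4: -72  -72  -72
The fourth differences are constant (-72).
-366 − 72 = -438;  -1104 − 438 = -1542;  -2571 − 1542 = -4113;  -5111 − 4113 = -9224
-438 − 72 = -510;  -1542 − 510 = -2052;  -4113 − 2052 = -6165;  -9224 − 6165 = -15389
-510 − 72 = -582;  -2052 − 582 = -2634;  -6165 − 2634 = -8799;  -15389 − 8799 = -24188
-582 − 72 = -654;  -2634 − 654 = -3288;  -8799 − 3288 = -12087;  -24188 − 12087 = -36275

-36275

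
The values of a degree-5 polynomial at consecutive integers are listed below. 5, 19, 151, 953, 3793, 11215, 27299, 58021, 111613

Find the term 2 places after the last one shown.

333775

14, 132, 802, 2840, 7422, 16084, 30722, 53592
118, 670, 2038, 4582, 8662, 14638, 22870
552, 1368, 2544, 4080, 5976, 8232
816, 1176, 1536, 1896, 2256
360, 360, 360, 360
Fifth differences constant at 360.
2256 + 360 = 2616;  8232 + 2616 = 10848;  22870 + 10848 = 33718;  53592 + 33718 = 87310;  111613 + 87310 = 198923
2616 + 360 = 2976;  10848 + 2976 = 13824;  33718 + 13824 = 47542;  87310 + 47542 = 134852;  198923 + 134852 = 333775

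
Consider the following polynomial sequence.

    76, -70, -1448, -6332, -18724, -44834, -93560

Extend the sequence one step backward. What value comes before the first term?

16

-146  -1378  -4884  -12392  -26110  -48726
-1232  -3506  -7508  -13718  -22616
-2274  -4002  -6210  -8898
-1728  -2208  -2688
-480  -480
The fifth differences are constant at -480.
Work back: -1728 + 480 = -1248;  -2274 + 1248 = -1026;  -1232 + 1026 = -206;  -146 + 206 = 60;  76 − 60 = 16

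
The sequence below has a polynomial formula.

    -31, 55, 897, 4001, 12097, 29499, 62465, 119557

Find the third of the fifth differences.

D1: 86, 842, 3104, 8096, 17402, 32966, 57092
D2: 756, 2262, 4992, 9306, 15564, 24126
D3: 1506, 2730, 4314, 6258, 8562
D4: 1224, 1584, 1944, 2304
D5: 360, 360, 360

360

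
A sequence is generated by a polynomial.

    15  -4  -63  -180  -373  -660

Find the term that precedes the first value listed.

12

-19  -59  -117  -193  -287
-40  -58  -76  -94
-18  -18  -18
The third differences are constant at -18.
Work back: -40 + 18 = -22;  -19 + 22 = 3;  15 − 3 = 12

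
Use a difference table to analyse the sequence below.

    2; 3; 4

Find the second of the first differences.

1

Δ: 1, 1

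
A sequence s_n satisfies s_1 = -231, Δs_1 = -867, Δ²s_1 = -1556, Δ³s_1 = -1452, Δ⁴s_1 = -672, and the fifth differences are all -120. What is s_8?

Build the table forward from the leading diagonal:
Fifth differences: -120, -120, -120, -120, -120, -120, -120, -120
Fourth differences: -672, -792, -912, -1032, -1152, -1272, -1392, -1512
Third differences: -1452, -2124, -2916, -3828, -4860, -6012, -7284, -8676
Second differences: -1556, -3008, -5132, -8048, -11876, -16736, -22748, -30032
First differences: -867, -2423, -5431, -10563, -18611, -30487, -47223, -69971
s: -231, -1098, -3521, -8952, -19515, -38126, -68613, -115836

-115836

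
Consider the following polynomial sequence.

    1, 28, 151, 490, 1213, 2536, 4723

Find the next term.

Δ: 27 , 123 , 339 , 723 , 1323 , 2187
Δ²: 96 , 216 , 384 , 600 , 864
Δ³: 120 , 168 , 216 , 264
Δ⁴: 48 , 48 , 48
Constant fourth difference = 48, so extend:
264 + 48 = 312;  864 + 312 = 1176;  2187 + 1176 = 3363;  4723 + 3363 = 8086

8086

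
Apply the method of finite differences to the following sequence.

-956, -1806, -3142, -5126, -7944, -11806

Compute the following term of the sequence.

D1: -850, -1336, -1984, -2818, -3862
D2: -486, -648, -834, -1044
D3: -162, -186, -210
D4: -24, -24
Fourth differences constant at -24.
-210 − 24 = -234;  -1044 − 234 = -1278;  -3862 − 1278 = -5140;  -11806 − 5140 = -16946

-16946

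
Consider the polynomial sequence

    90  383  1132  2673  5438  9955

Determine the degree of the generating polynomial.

4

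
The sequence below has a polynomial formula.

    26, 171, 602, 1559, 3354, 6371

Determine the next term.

11066

D1: 145, 431, 957, 1795, 3017
D2: 286, 526, 838, 1222
D3: 240, 312, 384
D4: 72, 72
Fourth differences constant at 72.
384 + 72 = 456;  1222 + 456 = 1678;  3017 + 1678 = 4695;  6371 + 4695 = 11066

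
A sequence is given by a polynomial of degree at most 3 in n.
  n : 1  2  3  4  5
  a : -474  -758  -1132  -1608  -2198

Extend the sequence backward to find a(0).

-268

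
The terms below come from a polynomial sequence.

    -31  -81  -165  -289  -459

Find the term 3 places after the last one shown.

First differences: -50, -84, -124, -170
Second differences: -34, -40, -46
Third differences: -6, -6
The third differences are constant (-6).
-46 − 6 = -52;  -170 − 52 = -222;  -459 − 222 = -681
-52 − 6 = -58;  -222 − 58 = -280;  -681 − 280 = -961
-58 − 6 = -64;  -280 − 64 = -344;  -961 − 344 = -1305

-1305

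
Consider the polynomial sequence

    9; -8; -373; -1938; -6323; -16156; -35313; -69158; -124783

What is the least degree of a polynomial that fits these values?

D1: -17, -365, -1565, -4385, -9833, -19157, -33845, -55625
D2: -348, -1200, -2820, -5448, -9324, -14688, -21780
D3: -852, -1620, -2628, -3876, -5364, -7092
D4: -768, -1008, -1248, -1488, -1728
D5: -240, -240, -240, -240
The fifth differences are constant, so the polynomial has degree 5.

5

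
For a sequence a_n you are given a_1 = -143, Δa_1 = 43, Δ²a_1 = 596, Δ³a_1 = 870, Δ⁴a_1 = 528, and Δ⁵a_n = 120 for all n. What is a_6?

17492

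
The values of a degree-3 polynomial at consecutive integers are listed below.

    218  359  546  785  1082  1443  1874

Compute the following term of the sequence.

First differences: 141, 187, 239, 297, 361, 431
Second differences: 46, 52, 58, 64, 70
Third differences: 6, 6, 6, 6
Constant third difference = 6, so extend:
70 + 6 = 76;  431 + 76 = 507;  1874 + 507 = 2381

2381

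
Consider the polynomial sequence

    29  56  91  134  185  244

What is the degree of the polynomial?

2

Δ: 27, 35, 43, 51, 59
Δ²: 8, 8, 8, 8
The second differences are constant, so the polynomial has degree 2.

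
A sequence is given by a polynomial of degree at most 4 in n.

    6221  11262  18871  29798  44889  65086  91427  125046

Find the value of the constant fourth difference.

First differences: 5041, 7609, 10927, 15091, 20197, 26341, 33619
Second differences: 2568, 3318, 4164, 5106, 6144, 7278
Third differences: 750, 846, 942, 1038, 1134
Fourth differences: 96, 96, 96, 96

96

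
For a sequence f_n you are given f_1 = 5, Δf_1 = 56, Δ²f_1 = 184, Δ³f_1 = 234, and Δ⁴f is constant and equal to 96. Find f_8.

15811

Build the table forward from the leading diagonal:
D4: 96, 96, 96, 96, 96, 96, 96, 96
D3: 234, 330, 426, 522, 618, 714, 810, 906
D2: 184, 418, 748, 1174, 1696, 2314, 3028, 3838
D1: 56, 240, 658, 1406, 2580, 4276, 6590, 9618
f: 5, 61, 301, 959, 2365, 4945, 9221, 15811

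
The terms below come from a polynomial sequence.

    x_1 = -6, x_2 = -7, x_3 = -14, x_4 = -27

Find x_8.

Δ: -1 , -7 , -13
Δ²: -6 , -6
The second differences are constant (-6).
-13 − 6 = -19;  -27 − 19 = -46
-19 − 6 = -25;  -46 − 25 = -71
-25 − 6 = -31;  -71 − 31 = -102
-31 − 6 = -37;  -102 − 37 = -139

-139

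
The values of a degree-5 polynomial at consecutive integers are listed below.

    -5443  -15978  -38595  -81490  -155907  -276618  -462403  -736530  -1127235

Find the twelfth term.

D1: -10535, -22617, -42895, -74417, -120711, -185785, -274127, -390705
D2: -12082, -20278, -31522, -46294, -65074, -88342, -116578
D3: -8196, -11244, -14772, -18780, -23268, -28236
D4: -3048, -3528, -4008, -4488, -4968
D5: -480, -480, -480, -480
The fifth differences are constant (-480).
-4968 − 480 = -5448;  -28236 − 5448 = -33684;  -116578 − 33684 = -150262;  -390705 − 150262 = -540967;  -1127235 − 540967 = -1668202
-5448 − 480 = -5928;  -33684 − 5928 = -39612;  -150262 − 39612 = -189874;  -540967 − 189874 = -730841;  -1668202 − 730841 = -2399043
-5928 − 480 = -6408;  -39612 − 6408 = -46020;  -189874 − 46020 = -235894;  -730841 − 235894 = -966735;  -2399043 − 966735 = -3365778

-3365778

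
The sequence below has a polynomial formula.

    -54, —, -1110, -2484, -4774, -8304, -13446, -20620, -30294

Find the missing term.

Using the last 7 terms:
D1: -1374  -2290  -3530  -5142  -7174  -9674
D2: -916  -1240  -1612  -2032  -2500
D3: -324  -372  -420  -468
D4: -48  -48  -48
Constant fourth difference = -48.
Extend backward: -324 + 48 = -276;  -916 + 276 = -640;  -1374 + 640 = -734;  -1110 + 734 = -376

-376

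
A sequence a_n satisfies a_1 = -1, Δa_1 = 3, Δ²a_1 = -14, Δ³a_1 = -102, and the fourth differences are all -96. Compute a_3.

Build the table forward from the leading diagonal:
Fourth differences: -96, -96, -96
Third differences: -102, -198, -294
Second differences: -14, -116, -314
First differences: 3, -11, -127
a: -1, 2, -9

-9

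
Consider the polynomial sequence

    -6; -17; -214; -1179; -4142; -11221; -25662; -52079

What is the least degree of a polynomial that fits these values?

D1: -11, -197, -965, -2963, -7079, -14441, -26417
D2: -186, -768, -1998, -4116, -7362, -11976
D3: -582, -1230, -2118, -3246, -4614
D4: -648, -888, -1128, -1368
D5: -240, -240, -240
The fifth differences are constant, so the polynomial has degree 5.

5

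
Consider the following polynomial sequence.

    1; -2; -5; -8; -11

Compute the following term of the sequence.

-14

-3, -3, -3, -3
First differences constant at -3.
-11 − 3 = -14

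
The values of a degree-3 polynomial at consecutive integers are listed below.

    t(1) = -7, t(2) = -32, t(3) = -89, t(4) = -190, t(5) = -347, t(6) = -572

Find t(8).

-1274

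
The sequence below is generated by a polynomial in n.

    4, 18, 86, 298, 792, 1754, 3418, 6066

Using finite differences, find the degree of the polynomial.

First differences: 14, 68, 212, 494, 962, 1664, 2648
Second differences: 54, 144, 282, 468, 702, 984
Third differences: 90, 138, 186, 234, 282
Fourth differences: 48, 48, 48, 48
The fourth differences are constant, so the polynomial has degree 4.

4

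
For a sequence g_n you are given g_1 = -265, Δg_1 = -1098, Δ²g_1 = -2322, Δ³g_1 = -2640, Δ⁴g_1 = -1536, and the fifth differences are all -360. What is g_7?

-119683

Build the table forward from the leading diagonal:
D5: -360  -360  -360  -360  -360  -360  -360
D4: -1536  -1896  -2256  -2616  -2976  -3336  -3696
D3: -2640  -4176  -6072  -8328  -10944  -13920  -17256
D2: -2322  -4962  -9138  -15210  -23538  -34482  -48402
D1: -1098  -3420  -8382  -17520  -32730  -56268  -90750
g: -265  -1363  -4783  -13165  -30685  -63415  -119683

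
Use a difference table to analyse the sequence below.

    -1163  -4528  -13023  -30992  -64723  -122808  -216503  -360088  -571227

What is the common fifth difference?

-360

First differences: -3365, -8495, -17969, -33731, -58085, -93695, -143585, -211139
Second differences: -5130, -9474, -15762, -24354, -35610, -49890, -67554
Third differences: -4344, -6288, -8592, -11256, -14280, -17664
Fourth differences: -1944, -2304, -2664, -3024, -3384
Fifth differences: -360, -360, -360, -360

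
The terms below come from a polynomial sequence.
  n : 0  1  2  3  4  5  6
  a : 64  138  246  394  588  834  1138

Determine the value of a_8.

Δ: 74, 108, 148, 194, 246, 304
Δ²: 34, 40, 46, 52, 58
Δ³: 6, 6, 6, 6
The third differences are constant (6).
58 + 6 = 64;  304 + 64 = 368;  1138 + 368 = 1506
64 + 6 = 70;  368 + 70 = 438;  1506 + 438 = 1944

1944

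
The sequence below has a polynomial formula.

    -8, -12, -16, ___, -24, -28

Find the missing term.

-20

Using the first 3 terms:
First differences: -4  -4
Constant first difference = -4.
Extend forward: -16 − 4 = -20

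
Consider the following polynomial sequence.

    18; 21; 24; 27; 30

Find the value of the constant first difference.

3

D1: 3, 3, 3, 3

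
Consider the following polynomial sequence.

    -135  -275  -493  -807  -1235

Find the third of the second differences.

First differences: -140, -218, -314, -428
Second differences: -78, -96, -114
Third differences: -18, -18

-114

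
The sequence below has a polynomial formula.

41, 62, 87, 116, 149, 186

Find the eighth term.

272

21 , 25 , 29 , 33 , 37
4 , 4 , 4 , 4
Constant second difference = 4, so extend:
37 + 4 = 41;  186 + 41 = 227
41 + 4 = 45;  227 + 45 = 272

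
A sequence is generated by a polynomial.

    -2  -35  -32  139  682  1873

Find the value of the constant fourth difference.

Δ: -33, 3, 171, 543, 1191
Δ²: 36, 168, 372, 648
Δ³: 132, 204, 276
Δ⁴: 72, 72

72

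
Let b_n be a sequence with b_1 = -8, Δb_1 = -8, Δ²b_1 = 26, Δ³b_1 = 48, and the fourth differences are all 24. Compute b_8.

Build the table forward from the leading diagonal:
D4: 24  24  24  24  24  24  24  24
D3: 48  72  96  120  144  168  192  216
D2: 26  74  146  242  362  506  674  866
D1: -8  18  92  238  480  842  1348  2022
b: -8  -16  2  94  332  812  1654  3002

3002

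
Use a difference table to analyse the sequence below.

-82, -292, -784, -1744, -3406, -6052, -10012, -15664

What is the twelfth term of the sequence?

D1: -210, -492, -960, -1662, -2646, -3960, -5652
D2: -282, -468, -702, -984, -1314, -1692
D3: -186, -234, -282, -330, -378
D4: -48, -48, -48, -48
Fourth differences constant at -48.
-378 − 48 = -426;  -1692 − 426 = -2118;  -5652 − 2118 = -7770;  -15664 − 7770 = -23434
-426 − 48 = -474;  -2118 − 474 = -2592;  -7770 − 2592 = -10362;  -23434 − 10362 = -33796
-474 − 48 = -522;  -2592 − 522 = -3114;  -10362 − 3114 = -13476;  -33796 − 13476 = -47272
-522 − 48 = -570;  -3114 − 570 = -3684;  -13476 − 3684 = -17160;  -47272 − 17160 = -64432

-64432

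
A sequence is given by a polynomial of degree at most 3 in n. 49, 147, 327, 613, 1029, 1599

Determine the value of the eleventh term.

7599

First differences: 98  180  286  416  570
Second differences: 82  106  130  154
Third differences: 24  24  24
The third differences are constant (24).
154 + 24 = 178;  570 + 178 = 748;  1599 + 748 = 2347
178 + 24 = 202;  748 + 202 = 950;  2347 + 950 = 3297
202 + 24 = 226;  950 + 226 = 1176;  3297 + 1176 = 4473
226 + 24 = 250;  1176 + 250 = 1426;  4473 + 1426 = 5899
250 + 24 = 274;  1426 + 274 = 1700;  5899 + 1700 = 7599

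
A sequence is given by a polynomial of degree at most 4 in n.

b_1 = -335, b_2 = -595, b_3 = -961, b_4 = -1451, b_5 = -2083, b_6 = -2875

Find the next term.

-3845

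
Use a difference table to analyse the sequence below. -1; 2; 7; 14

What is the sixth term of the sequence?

First differences: 3 , 5 , 7
Second differences: 2 , 2
Constant second difference = 2, so extend:
7 + 2 = 9;  14 + 9 = 23
9 + 2 = 11;  23 + 11 = 34

34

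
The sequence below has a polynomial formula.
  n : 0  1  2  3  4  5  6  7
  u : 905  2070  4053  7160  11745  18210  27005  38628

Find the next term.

First differences: 1165  1983  3107  4585  6465  8795  11623
Second differences: 818  1124  1478  1880  2330  2828
Third differences: 306  354  402  450  498
Fourth differences: 48  48  48  48
Constant fourth difference = 48, so extend:
498 + 48 = 546;  2828 + 546 = 3374;  11623 + 3374 = 14997;  38628 + 14997 = 53625

53625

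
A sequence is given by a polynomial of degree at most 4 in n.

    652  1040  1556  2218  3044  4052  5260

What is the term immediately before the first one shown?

374

388  516  662  826  1008  1208
128  146  164  182  200
18  18  18  18
The third differences are constant at 18.
Work back: 128 − 18 = 110;  388 − 110 = 278;  652 − 278 = 374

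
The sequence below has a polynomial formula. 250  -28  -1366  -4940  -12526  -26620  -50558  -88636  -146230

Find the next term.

D1: -278, -1338, -3574, -7586, -14094, -23938, -38078, -57594
D2: -1060, -2236, -4012, -6508, -9844, -14140, -19516
D3: -1176, -1776, -2496, -3336, -4296, -5376
D4: -600, -720, -840, -960, -1080
D5: -120, -120, -120, -120
The fifth differences are constant (-120).
-1080 − 120 = -1200;  -5376 − 1200 = -6576;  -19516 − 6576 = -26092;  -57594 − 26092 = -83686;  -146230 − 83686 = -229916

-229916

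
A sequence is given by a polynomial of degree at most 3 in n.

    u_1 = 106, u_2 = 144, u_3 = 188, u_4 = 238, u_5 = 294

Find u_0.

D1: 38  44  50  56
D2: 6  6  6
The second differences are constant at 6.
Work back: 38 − 6 = 32;  106 − 32 = 74

74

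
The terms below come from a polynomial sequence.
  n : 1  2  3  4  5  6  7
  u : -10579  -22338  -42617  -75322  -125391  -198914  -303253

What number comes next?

D1: -11759, -20279, -32705, -50069, -73523, -104339
D2: -8520, -12426, -17364, -23454, -30816
D3: -3906, -4938, -6090, -7362
D4: -1032, -1152, -1272
D5: -120, -120
Fifth differences constant at -120.
-1272 − 120 = -1392;  -7362 − 1392 = -8754;  -30816 − 8754 = -39570;  -104339 − 39570 = -143909;  -303253 − 143909 = -447162

-447162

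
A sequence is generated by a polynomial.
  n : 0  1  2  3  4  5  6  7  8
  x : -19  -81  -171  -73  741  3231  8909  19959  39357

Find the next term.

70991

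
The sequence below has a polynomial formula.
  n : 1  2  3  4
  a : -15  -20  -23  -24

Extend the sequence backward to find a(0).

-8

D1: -5  -3  -1
D2: 2  2
The second differences are constant at 2.
Work back: -5 − 2 = -7;  -15 + 7 = -8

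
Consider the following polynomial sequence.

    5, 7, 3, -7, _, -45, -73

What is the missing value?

Using the first 4 terms:
2, -4, -10
-6, -6
Constant second difference = -6.
Extend forward: -10 − 6 = -16;  -7 − 16 = -23

-23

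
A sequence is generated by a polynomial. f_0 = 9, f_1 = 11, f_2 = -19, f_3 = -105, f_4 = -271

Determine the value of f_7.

D1: 2  -30  -86  -166
D2: -32  -56  -80
D3: -24  -24
The third differences are constant (-24).
-80 − 24 = -104;  -166 − 104 = -270;  -271 − 270 = -541
-104 − 24 = -128;  -270 − 128 = -398;  -541 − 398 = -939
-128 − 24 = -152;  -398 − 152 = -550;  -939 − 550 = -1489

-1489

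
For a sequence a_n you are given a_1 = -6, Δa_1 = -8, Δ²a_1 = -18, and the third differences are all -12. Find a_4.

-96

Build the table forward from the leading diagonal:
D3: -12, -12, -12, -12
D2: -18, -30, -42, -54
D1: -8, -26, -56, -98
a: -6, -14, -40, -96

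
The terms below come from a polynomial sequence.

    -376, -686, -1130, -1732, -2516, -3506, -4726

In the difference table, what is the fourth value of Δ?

-784

D1: -310, -444, -602, -784, -990, -1220
D2: -134, -158, -182, -206, -230
D3: -24, -24, -24, -24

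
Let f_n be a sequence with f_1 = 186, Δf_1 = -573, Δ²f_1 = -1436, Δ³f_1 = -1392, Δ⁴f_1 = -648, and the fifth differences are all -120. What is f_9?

-174638

Build the table forward from the leading diagonal:
Δ⁵: -120, -120, -120, -120, -120, -120, -120, -120, -120
Δ⁴: -648, -768, -888, -1008, -1128, -1248, -1368, -1488, -1608
Δ³: -1392, -2040, -2808, -3696, -4704, -5832, -7080, -8448, -9936
Δ²: -1436, -2828, -4868, -7676, -11372, -16076, -21908, -28988, -37436
Δ: -573, -2009, -4837, -9705, -17381, -28753, -44829, -66737, -95725
f: 186, -387, -2396, -7233, -16938, -34319, -63072, -107901, -174638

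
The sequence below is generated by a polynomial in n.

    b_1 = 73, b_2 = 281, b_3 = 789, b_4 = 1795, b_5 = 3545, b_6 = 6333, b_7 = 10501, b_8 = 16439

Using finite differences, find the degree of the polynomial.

4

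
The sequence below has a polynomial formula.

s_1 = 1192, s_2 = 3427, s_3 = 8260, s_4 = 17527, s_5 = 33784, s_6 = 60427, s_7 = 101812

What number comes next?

Δ: 2235 , 4833 , 9267 , 16257 , 26643 , 41385
Δ²: 2598 , 4434 , 6990 , 10386 , 14742
Δ³: 1836 , 2556 , 3396 , 4356
Δ⁴: 720 , 840 , 960
Δ⁵: 120 , 120
Fifth differences constant at 120.
960 + 120 = 1080;  4356 + 1080 = 5436;  14742 + 5436 = 20178;  41385 + 20178 = 61563;  101812 + 61563 = 163375

163375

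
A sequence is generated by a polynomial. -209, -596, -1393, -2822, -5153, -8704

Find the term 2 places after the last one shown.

-20978

First differences: -387, -797, -1429, -2331, -3551
Second differences: -410, -632, -902, -1220
Third differences: -222, -270, -318
Fourth differences: -48, -48
The fourth differences are constant (-48).
-318 − 48 = -366;  -1220 − 366 = -1586;  -3551 − 1586 = -5137;  -8704 − 5137 = -13841
-366 − 48 = -414;  -1586 − 414 = -2000;  -5137 − 2000 = -7137;  -13841 − 7137 = -20978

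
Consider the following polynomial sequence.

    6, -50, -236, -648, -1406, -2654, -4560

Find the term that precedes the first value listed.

Δ: -56, -186, -412, -758, -1248, -1906
Δ²: -130, -226, -346, -490, -658
Δ³: -96, -120, -144, -168
Δ⁴: -24, -24, -24
The fourth differences are constant at -24.
Work back: -96 + 24 = -72;  -130 + 72 = -58;  -56 + 58 = 2;  6 − 2 = 4

4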